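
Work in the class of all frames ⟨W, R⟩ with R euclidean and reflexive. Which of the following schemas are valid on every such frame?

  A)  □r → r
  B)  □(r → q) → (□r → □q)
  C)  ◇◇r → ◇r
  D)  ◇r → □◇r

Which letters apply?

A, B, C, D

A reflexive euclidean relation is also symmetric (from wRw and wRv the euclidean condition gives vRw) and hence transitive; it is an equivalence relation.
(A) axiom T: valid iff R is reflexive. Every such R is reflexive — valid.
(B) □(r → q) → (□r → □q) is axiom K, valid on every Kripke frame — valid.
(C) ◇◇r → ◇r is the dual of axiom 4; it is valid on a frame exactly when R is transitive. Every such R is transitive, so valid.
(D) ◇r → □◇r is axiom 5; it is valid on a frame exactly when R is euclidean. Every such R is euclidean, so valid.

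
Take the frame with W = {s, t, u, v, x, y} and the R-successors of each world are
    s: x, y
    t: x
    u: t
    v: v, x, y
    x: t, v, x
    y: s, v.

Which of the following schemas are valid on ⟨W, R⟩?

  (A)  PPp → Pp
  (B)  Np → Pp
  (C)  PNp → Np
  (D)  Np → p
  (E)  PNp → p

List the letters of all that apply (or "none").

R is not reflexive: not s R s.
R is not symmetric: s R x but not x R s.
R is not transitive: s R x and x R t but not s R t.
R is not euclidean: s R x and s R y but not x R y.
R is serial: every world has an R-successor.
(A) PPp → Pp is the dual of axiom 4; it is valid on a frame exactly when R is transitive. R is not transitive, so not valid.
(B) Np → Pp is axiom D; it is valid on a frame exactly when R is serial. R is serial, so valid.
(C) the dual of axiom 5: valid iff R is euclidean. R is not euclidean — not valid.
(D) Np → p is axiom T, which corresponds to reflexivity. R is not reflexive — not valid.
(E) PNp → p is the dual of axiom B; it is valid on a frame exactly when R is symmetric. R is not symmetric, so not valid.

B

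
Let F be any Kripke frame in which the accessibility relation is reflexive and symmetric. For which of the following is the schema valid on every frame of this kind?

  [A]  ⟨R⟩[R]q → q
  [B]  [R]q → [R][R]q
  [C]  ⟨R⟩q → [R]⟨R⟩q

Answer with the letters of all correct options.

Reflexive relations are serial.
(A) ⟨R⟩[R]q → q is the dual of axiom B; it is valid on a frame exactly when R is symmetric. Every such R is symmetric, so valid.
(B) axiom 4: valid iff R is transitive. Such an R need not be transitive — not valid.
(C) ⟨R⟩q → [R]⟨R⟩q is axiom 5; it is valid on a frame exactly when R is euclidean. Such an R need not be euclidean, so not valid.

A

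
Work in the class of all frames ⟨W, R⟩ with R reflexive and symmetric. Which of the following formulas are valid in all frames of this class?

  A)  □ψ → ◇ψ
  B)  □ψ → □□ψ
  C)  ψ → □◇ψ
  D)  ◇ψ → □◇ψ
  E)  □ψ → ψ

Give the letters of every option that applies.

A, C, E

Reflexive relations are serial.
(A) □ψ → ◇ψ is axiom D; it is valid on a frame exactly when R is serial. Every such R is serial, so valid.
(B) □ψ → □□ψ is axiom 4; it is valid on a frame exactly when R is transitive. Such an R need not be transitive, so not valid.
(C) axiom B: valid iff R is symmetric. Every such R is symmetric — valid.
(D) ◇ψ → □◇ψ is axiom 5; it is valid on a frame exactly when R is euclidean. Such an R need not be euclidean, so not valid.
(E) □ψ → ψ (axiom T) characterises the reflexive frames. Every such R is reflexive — valid.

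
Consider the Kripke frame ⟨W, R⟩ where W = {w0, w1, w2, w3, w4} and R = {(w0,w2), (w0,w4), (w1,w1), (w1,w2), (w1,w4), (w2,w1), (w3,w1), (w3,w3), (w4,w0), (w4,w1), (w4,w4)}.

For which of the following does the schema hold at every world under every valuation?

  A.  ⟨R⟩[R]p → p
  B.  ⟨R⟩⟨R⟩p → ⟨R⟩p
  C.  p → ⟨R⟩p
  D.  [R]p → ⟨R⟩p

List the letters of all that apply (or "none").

R is not reflexive: not w0 R w0.
R is not symmetric: w0 R w2 but not w2 R w0.
R is not transitive: w0 R w2 and w2 R w1 but not w0 R w1.
R is serial: every world has an R-successor.
(A) ⟨R⟩[R]p → p (the dual of axiom B) characterises the symmetric frames. R is not symmetric — not valid.
(B) the dual of axiom 4: valid iff R is transitive. R is not transitive — not valid.
(C) p → ⟨R⟩p is the dual of axiom T; it is valid on a frame exactly when R is reflexive. R is not reflexive, so not valid.
(D) axiom D: valid iff R is serial. R is serial — valid.

D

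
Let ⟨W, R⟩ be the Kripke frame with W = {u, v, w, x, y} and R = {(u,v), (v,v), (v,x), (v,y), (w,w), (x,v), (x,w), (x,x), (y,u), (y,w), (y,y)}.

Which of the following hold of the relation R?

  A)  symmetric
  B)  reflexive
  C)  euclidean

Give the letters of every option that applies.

none

(A) not symmetric: u R v but not v R u.
(B) not reflexive: not u R u.
(C) not euclidean: v R x and v R y but not x R y.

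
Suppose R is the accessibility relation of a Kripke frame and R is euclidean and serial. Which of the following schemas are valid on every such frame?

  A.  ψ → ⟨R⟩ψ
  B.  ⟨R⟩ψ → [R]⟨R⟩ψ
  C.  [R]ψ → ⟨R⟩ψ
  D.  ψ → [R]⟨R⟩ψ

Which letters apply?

(A) ψ → ⟨R⟩ψ (the dual of axiom T) characterises the reflexive frames. Such an R need not be reflexive — not valid.
(B) ⟨R⟩ψ → [R]⟨R⟩ψ (axiom 5) characterises the euclidean frames. Every such R is euclidean — valid.
(C) [R]ψ → ⟨R⟩ψ is axiom D, which corresponds to seriality. Every such R is serial — valid.
(D) ψ → [R]⟨R⟩ψ (axiom B) characterises the symmetric frames. Such an R need not be symmetric — not valid.

B, C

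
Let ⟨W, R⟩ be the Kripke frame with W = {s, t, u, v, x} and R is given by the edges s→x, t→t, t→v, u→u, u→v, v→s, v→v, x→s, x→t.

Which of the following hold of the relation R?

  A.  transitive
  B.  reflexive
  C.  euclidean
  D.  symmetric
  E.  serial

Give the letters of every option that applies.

E

(A) not transitive: s R x and x R s but not s R s.
(B) not reflexive: not s R s.
(C) not euclidean: t R v and t R t but not v R t.
(D) not symmetric: t R v but not v R t.
(E) serial: every world has an R-successor.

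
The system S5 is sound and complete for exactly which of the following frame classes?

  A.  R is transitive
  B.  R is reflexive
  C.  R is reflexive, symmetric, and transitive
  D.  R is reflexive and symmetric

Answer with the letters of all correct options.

C

(A) this class determines K4, not S5.
(B) this class determines T (= KT), not S5.
(C) S5 is sound and complete for exactly this class.
(D) this class determines B (= KTB), not S5.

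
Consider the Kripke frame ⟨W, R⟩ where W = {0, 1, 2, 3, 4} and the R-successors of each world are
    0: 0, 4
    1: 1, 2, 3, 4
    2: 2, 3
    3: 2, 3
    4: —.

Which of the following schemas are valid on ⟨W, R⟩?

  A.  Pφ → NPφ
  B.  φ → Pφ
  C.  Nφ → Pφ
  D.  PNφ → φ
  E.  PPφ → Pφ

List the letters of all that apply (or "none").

R is not reflexive: not 4 R 4.
R is not symmetric: 0 R 4 but not 4 R 0.
R is transitive: R is closed under composition.
R is not euclidean: 0 R 4 and 0 R 0 but not 4 R 0.
R is not serial: 4 has no R-successor.
(A) axiom 5: valid iff R is euclidean. R is not euclidean — not valid.
(B) the dual of axiom T: valid iff R is reflexive. R is not reflexive — not valid.
(C) axiom D: valid iff R is serial. R is not serial — not valid.
(D) PNφ → φ is the dual of axiom B, which corresponds to symmetry. R is not symmetric — not valid.
(E) PPφ → Pφ (the dual of axiom 4) characterises the transitive frames. R is transitive — valid.

E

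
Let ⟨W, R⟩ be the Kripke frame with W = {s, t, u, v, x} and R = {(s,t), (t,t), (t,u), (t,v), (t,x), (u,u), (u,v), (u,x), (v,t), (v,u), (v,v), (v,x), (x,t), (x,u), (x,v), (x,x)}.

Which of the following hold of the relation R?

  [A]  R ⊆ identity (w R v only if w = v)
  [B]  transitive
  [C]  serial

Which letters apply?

(A) not ⊆ identity: s R t with s ≠ t.
(B) not transitive: s R t and t R u but not s R u.
(C) serial: every world has an R-successor.

C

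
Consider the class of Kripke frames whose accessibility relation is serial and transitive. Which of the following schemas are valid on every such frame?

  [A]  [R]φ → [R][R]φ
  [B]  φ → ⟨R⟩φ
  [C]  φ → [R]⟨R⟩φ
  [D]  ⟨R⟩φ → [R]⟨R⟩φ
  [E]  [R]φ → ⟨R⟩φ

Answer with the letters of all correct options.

A, E

(A) axiom 4: valid iff R is transitive. Every such R is transitive — valid.
(B) φ → ⟨R⟩φ is the dual of axiom T, which corresponds to reflexivity. Such an R need not be reflexive — not valid.
(C) φ → [R]⟨R⟩φ (axiom B) characterises the symmetric frames. Such an R need not be symmetric — not valid.
(D) axiom 5: valid iff R is euclidean. Such an R need not be euclidean — not valid.
(E) axiom D: valid iff R is serial. Every such R is serial — valid.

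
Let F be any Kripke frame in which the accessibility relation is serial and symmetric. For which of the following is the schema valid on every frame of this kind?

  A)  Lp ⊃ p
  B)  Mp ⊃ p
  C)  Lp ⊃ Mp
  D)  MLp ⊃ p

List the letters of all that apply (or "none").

C, D

(A) Lp ⊃ p is axiom T, which corresponds to reflexivity. Such an R need not be reflexive — not valid.
(B) Mp ⊃ p (the converse of T) corresponds to R being a subset of the identity. Such an R need not be a subset of the identity, so not valid.
(C) Lp ⊃ Mp is axiom D, which corresponds to seriality. Every such R is serial — valid.
(D) MLp ⊃ p is the dual of axiom B, which corresponds to symmetry. Every such R is symmetric — valid.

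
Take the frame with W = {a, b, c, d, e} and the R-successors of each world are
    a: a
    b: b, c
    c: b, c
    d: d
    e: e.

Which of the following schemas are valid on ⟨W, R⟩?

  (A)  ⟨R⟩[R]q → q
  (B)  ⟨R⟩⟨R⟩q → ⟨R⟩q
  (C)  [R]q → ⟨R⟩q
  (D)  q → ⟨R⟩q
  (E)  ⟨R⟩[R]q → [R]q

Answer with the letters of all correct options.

A, B, C, D, E

R is reflexive: each world relates to itself.
R is symmetric: every R-edge is matched by its reverse.
R is transitive: R is closed under composition.
R is euclidean: any two R-successors of the same world are R-related.
R is serial: every world has an R-successor.
(A) the dual of axiom B: valid iff R is symmetric. R is symmetric — valid.
(B) ⟨R⟩⟨R⟩q → ⟨R⟩q (the dual of axiom 4) characterises the transitive frames. R is transitive — valid.
(C) [R]q → ⟨R⟩q is axiom D, which corresponds to seriality. R is serial — valid.
(D) q → ⟨R⟩q is the dual of axiom T; it is valid on a frame exactly when R is reflexive. R is reflexive, so valid.
(E) ⟨R⟩[R]q → [R]q is the dual of axiom 5, which corresponds to the euclidean property. R is euclidean — valid.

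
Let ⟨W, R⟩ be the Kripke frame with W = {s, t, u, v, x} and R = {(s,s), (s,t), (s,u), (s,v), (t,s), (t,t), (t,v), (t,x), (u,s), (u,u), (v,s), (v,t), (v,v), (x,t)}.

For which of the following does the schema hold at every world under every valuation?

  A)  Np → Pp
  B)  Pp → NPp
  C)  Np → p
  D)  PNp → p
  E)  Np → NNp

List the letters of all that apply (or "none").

R is not reflexive: not x R x.
R is symmetric: every R-edge is matched by its reverse.
R is not transitive: s R t and t R x but not s R x.
R is not euclidean: s R t and s R u but not t R u.
R is serial: every world has an R-successor.
(A) Np → Pp is axiom D; it is valid on a frame exactly when R is serial. R is serial, so valid.
(B) Pp → NPp is axiom 5, which corresponds to the euclidean property. R is not euclidean — not valid.
(C) Np → p (axiom T) characterises the reflexive frames. R is not reflexive — not valid.
(D) PNp → p is the dual of axiom B; it is valid on a frame exactly when R is symmetric. R is symmetric, so valid.
(E) Np → NNp is axiom 4, which corresponds to transitivity. R is not transitive — not valid.

A, D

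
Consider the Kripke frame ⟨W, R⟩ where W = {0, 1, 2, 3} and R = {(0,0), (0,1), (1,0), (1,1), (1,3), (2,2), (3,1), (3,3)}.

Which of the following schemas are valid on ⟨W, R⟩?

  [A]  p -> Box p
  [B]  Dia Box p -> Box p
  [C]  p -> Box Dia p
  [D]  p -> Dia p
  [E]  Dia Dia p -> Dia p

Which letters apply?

R is reflexive: each world relates to itself.
R is symmetric: every R-edge is matched by its reverse.
R is not transitive: 0 R 1 and 1 R 3 but not 0 R 3.
R is not euclidean: 1 R 0 and 1 R 3 but not 0 R 3.
R is not a subset of the identity: 0 R 1 with 0 ≠ 1.
(A) p -> Box p is valid only on frames where every R-edge is a self-loop. Here R ⊄ identity — not valid.
(B) Dia Box p -> Box p is the dual of axiom 5; it is valid on a frame exactly when R is euclidean. R is not euclidean, so not valid.
(C) p -> Box Dia p (axiom B) characterises the symmetric frames. R is symmetric — valid.
(D) p -> Dia p (the dual of axiom T) characterises the reflexive frames. R is reflexive — valid.
(E) Dia Dia p -> Dia p (the dual of axiom 4) characterises the transitive frames. R is not transitive — not valid.

C, D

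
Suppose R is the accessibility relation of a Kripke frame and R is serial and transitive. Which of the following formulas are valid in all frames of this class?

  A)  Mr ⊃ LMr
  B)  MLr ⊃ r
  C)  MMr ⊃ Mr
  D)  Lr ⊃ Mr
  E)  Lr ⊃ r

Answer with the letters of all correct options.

C, D

(A) axiom 5: valid iff R is euclidean. Such an R need not be euclidean — not valid.
(B) MLr ⊃ r is the dual of axiom B; it is valid on a frame exactly when R is symmetric. Such an R need not be symmetric, so not valid.
(C) MMr ⊃ Mr is the dual of axiom 4, which corresponds to transitivity. Every such R is transitive — valid.
(D) Lr ⊃ Mr is axiom D; it is valid on a frame exactly when R is serial. Every such R is serial, so valid.
(E) axiom T: valid iff R is reflexive. Such an R need not be reflexive — not valid.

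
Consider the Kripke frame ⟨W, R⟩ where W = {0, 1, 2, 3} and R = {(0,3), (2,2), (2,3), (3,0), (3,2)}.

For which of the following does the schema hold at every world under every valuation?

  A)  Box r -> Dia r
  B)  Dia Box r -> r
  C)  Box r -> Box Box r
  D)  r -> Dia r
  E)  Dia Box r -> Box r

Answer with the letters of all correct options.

R is not reflexive: not 0 R 0.
R is symmetric: every R-edge is matched by its reverse.
R is not transitive: 0 R 3 and 3 R 0 but not 0 R 0.
R is not euclidean: 3 R 0 and 3 R 2 but not 0 R 2.
R is not serial: 1 has no R-successor.
(A) axiom D: valid iff R is serial. R is not serial — not valid.
(B) Dia Box r -> r is the dual of axiom B; it is valid on a frame exactly when R is symmetric. R is symmetric, so valid.
(C) Box r -> Box Box r is axiom 4, which corresponds to transitivity. R is not transitive — not valid.
(D) r -> Dia r is the dual of axiom T, which corresponds to reflexivity. R is not reflexive — not valid.
(E) the dual of axiom 5: valid iff R is euclidean. R is not euclidean — not valid.

B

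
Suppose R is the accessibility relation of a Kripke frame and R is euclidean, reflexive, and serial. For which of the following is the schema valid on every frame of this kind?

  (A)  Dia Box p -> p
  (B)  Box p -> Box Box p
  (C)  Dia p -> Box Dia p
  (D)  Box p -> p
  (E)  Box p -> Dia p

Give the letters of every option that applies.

A, B, C, D, E

A relation that is euclidean, reflexive, and serial is also symmetric and transitive.
(A) the dual of axiom B: valid iff R is symmetric. Every such R is symmetric — valid.
(B) Box p -> Box Box p (axiom 4) characterises the transitive frames. Every such R is transitive — valid.
(C) Dia p -> Box Dia p is axiom 5; it is valid on a frame exactly when R is euclidean. Every such R is euclidean, so valid.
(D) Box p -> p is axiom T; it is valid on a frame exactly when R is reflexive. Every such R is reflexive, so valid.
(E) axiom D: valid iff R is serial. Every such R is serial — valid.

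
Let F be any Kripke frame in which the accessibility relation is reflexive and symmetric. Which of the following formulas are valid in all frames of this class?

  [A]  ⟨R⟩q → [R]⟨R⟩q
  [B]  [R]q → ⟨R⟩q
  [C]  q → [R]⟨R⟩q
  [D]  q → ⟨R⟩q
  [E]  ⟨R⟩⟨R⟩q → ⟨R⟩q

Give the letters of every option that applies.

B, C, D

Reflexive relations are serial.
(A) ⟨R⟩q → [R]⟨R⟩q is axiom 5, which corresponds to the euclidean property. Such an R need not be euclidean — not valid.
(B) [R]q → ⟨R⟩q (axiom D) characterises the serial frames. Every such R is serial — valid.
(C) axiom B: valid iff R is symmetric. Every such R is symmetric — valid.
(D) the dual of axiom T: valid iff R is reflexive. Every such R is reflexive — valid.
(E) ⟨R⟩⟨R⟩q → ⟨R⟩q (the dual of axiom 4) characterises the transitive frames. Such an R need not be transitive — not valid.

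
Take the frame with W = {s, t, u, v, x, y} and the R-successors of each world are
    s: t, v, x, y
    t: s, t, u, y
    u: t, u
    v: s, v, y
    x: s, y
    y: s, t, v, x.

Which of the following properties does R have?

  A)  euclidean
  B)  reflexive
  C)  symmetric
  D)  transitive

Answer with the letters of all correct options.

C

(A) not euclidean: s R t and s R v but not t R v.
(B) not reflexive: not s R s.
(C) symmetric: every R-edge is matched by its reverse.
(D) not transitive: s R t and t R s but not s R s.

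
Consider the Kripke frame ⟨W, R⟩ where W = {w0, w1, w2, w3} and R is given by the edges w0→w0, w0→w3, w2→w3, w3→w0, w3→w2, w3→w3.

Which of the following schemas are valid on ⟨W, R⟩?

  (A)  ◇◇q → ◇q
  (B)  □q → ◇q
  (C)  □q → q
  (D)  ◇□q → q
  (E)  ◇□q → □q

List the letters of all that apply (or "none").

R is not reflexive: not w1 R w1.
R is symmetric: every R-edge is matched by its reverse.
R is not transitive: w0 R w3 and w3 R w2 but not w0 R w2.
R is not euclidean: w3 R w0 and w3 R w2 but not w0 R w2.
R is not serial: w1 has no R-successor.
(A) ◇◇q → ◇q (the dual of axiom 4) characterises the transitive frames. R is not transitive — not valid.
(B) axiom D: valid iff R is serial. R is not serial — not valid.
(C) axiom T: valid iff R is reflexive. R is not reflexive — not valid.
(D) ◇□q → q (the dual of axiom B) characterises the symmetric frames. R is symmetric — valid.
(E) ◇□q → □q is the dual of axiom 5, which corresponds to the euclidean property. R is not euclidean — not valid.

D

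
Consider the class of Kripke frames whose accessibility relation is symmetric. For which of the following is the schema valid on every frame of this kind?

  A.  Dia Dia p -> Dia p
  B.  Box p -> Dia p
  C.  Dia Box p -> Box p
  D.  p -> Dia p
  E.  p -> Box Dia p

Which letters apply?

E

(A) Dia Dia p -> Dia p is the dual of axiom 4; it is valid on a frame exactly when R is transitive. Such an R need not be transitive, so not valid.
(B) Box p -> Dia p is axiom D, which corresponds to seriality. Such an R need not be serial — not valid.
(C) Dia Box p -> Box p (the dual of axiom 5) characterises the euclidean frames. Such an R need not be euclidean — not valid.
(D) p -> Dia p (the dual of axiom T) characterises the reflexive frames. Such an R need not be reflexive — not valid.
(E) p -> Box Dia p is axiom B, which corresponds to symmetry. Every such R is symmetric — valid.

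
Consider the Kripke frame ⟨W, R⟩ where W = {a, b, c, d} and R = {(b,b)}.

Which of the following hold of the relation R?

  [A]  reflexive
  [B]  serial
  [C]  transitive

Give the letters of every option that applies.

C

(A) not reflexive: not a R a.
(B) not serial: a has no R-successor.
(C) transitive: R is closed under composition.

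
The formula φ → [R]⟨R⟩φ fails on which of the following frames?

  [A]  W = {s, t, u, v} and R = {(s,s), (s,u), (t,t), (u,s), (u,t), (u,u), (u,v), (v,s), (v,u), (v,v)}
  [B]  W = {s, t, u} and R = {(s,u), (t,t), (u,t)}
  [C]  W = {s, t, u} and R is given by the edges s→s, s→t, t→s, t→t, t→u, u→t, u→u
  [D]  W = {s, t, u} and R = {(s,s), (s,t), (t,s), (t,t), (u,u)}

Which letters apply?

The schema φ → [R]⟨R⟩φ is axiom B; it is valid on a frame iff R is symmetric.
(A) R is not symmetric (u R t but not t R u), so the schema fails here.
(B) R is not symmetric (s R u but not u R s), so the schema fails here.
(C) R is symmetric (every R-edge is matched by its reverse), so the schema is valid here.
(D) R is symmetric (every R-edge is matched by its reverse), so the schema is valid here.

A, B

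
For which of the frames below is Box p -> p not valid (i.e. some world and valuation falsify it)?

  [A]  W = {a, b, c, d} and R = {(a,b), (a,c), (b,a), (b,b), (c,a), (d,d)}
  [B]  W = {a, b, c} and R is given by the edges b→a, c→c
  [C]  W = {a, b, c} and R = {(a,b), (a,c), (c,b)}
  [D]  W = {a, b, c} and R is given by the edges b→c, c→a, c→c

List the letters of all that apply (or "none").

A, B, C, D

The schema Box p -> p is axiom T; it is valid on a frame iff R is reflexive.
(A) R is not reflexive (not a R a), so the schema fails here.
(B) R is not reflexive (not a R a), so the schema fails here.
(C) R is not reflexive (not a R a), so the schema fails here.
(D) R is not reflexive (not a R a), so the schema fails here.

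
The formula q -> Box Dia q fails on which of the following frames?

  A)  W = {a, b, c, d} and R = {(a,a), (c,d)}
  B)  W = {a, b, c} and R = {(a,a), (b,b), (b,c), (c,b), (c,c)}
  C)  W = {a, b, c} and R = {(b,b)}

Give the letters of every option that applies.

The schema q -> Box Dia q is axiom B; it is valid on a frame iff R is symmetric.
(A) R is not symmetric (c R d but not d R c), so the schema fails here.
(B) R is symmetric (every R-edge is matched by its reverse), so the schema is valid here.
(C) R is symmetric (every R-edge is matched by its reverse), so the schema is valid here.

A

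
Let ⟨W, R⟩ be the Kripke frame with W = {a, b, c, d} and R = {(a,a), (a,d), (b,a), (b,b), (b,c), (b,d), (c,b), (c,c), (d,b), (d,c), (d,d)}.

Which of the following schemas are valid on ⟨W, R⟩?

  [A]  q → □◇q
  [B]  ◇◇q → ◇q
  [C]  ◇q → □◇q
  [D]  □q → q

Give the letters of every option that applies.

D

R is reflexive: each world relates to itself.
R is not symmetric: a R d but not d R a.
R is not transitive: a R d and d R b but not a R b.
R is not euclidean: a R d and a R a but not d R a.
(A) q → □◇q (axiom B) characterises the symmetric frames. R is not symmetric — not valid.
(B) ◇◇q → ◇q is the dual of axiom 4; it is valid on a frame exactly when R is transitive. R is not transitive, so not valid.
(C) ◇q → □◇q (axiom 5) characterises the euclidean frames. R is not euclidean — not valid.
(D) □q → q (axiom T) characterises the reflexive frames. R is reflexive — valid.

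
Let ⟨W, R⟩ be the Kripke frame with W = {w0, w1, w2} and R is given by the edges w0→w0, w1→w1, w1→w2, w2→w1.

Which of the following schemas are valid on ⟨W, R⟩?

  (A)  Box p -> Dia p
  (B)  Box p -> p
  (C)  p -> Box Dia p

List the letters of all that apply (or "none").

R is not reflexive: not w2 R w2.
R is symmetric: every R-edge is matched by its reverse.
R is serial: every world has an R-successor.
(A) Box p -> Dia p is axiom D; it is valid on a frame exactly when R is serial. R is serial, so valid.
(B) Box p -> p is axiom T; it is valid on a frame exactly when R is reflexive. R is not reflexive, so not valid.
(C) axiom B: valid iff R is symmetric. R is symmetric — valid.

A, C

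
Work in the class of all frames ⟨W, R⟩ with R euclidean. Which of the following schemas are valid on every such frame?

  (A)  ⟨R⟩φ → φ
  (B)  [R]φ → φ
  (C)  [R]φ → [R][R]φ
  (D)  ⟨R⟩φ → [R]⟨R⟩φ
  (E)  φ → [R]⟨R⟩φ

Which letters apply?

D

(A) ⟨R⟩φ → φ is the converse of T; it holds exactly when R ⊆ identity. Such an R need not be a subset of the identity — not valid.
(B) [R]φ → φ is axiom T; it is valid on a frame exactly when R is reflexive. Such an R need not be reflexive, so not valid.
(C) [R]φ → [R][R]φ is axiom 4, which corresponds to transitivity. Such an R need not be transitive — not valid.
(D) ⟨R⟩φ → [R]⟨R⟩φ (axiom 5) characterises the euclidean frames. Every such R is euclidean — valid.
(E) φ → [R]⟨R⟩φ (axiom B) characterises the symmetric frames. Such an R need not be symmetric — not valid.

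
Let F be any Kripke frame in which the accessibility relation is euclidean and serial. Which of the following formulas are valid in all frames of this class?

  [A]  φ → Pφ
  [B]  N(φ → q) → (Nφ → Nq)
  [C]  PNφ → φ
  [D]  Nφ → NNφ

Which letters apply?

B

(A) φ → Pφ is the dual of axiom T; it is valid on a frame exactly when R is reflexive. Such an R need not be reflexive, so not valid.
(B) N(φ → q) → (Nφ → Nq) is axiom K, valid on every Kripke frame — valid.
(C) PNφ → φ is the dual of axiom B, which corresponds to symmetry. Such an R need not be symmetric — not valid.
(D) Nφ → NNφ is axiom 4, which corresponds to transitivity. Such an R need not be transitive — not valid.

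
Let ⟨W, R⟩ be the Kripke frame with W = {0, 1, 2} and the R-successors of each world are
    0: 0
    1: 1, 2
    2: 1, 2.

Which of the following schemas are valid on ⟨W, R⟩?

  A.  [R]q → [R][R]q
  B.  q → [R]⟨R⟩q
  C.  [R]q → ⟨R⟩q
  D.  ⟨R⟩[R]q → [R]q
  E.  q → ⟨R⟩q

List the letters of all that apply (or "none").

A, B, C, D, E

R is reflexive: each world relates to itself.
R is symmetric: every R-edge is matched by its reverse.
R is transitive: R is closed under composition.
R is euclidean: any two R-successors of the same world are R-related.
R is serial: every world has an R-successor.
(A) [R]q → [R][R]q (axiom 4) characterises the transitive frames. R is transitive — valid.
(B) axiom B: valid iff R is symmetric. R is symmetric — valid.
(C) [R]q → ⟨R⟩q is axiom D; it is valid on a frame exactly when R is serial. R is serial, so valid.
(D) ⟨R⟩[R]q → [R]q (the dual of axiom 5) characterises the euclidean frames. R is euclidean — valid.
(E) q → ⟨R⟩q (the dual of axiom T) characterises the reflexive frames. R is reflexive — valid.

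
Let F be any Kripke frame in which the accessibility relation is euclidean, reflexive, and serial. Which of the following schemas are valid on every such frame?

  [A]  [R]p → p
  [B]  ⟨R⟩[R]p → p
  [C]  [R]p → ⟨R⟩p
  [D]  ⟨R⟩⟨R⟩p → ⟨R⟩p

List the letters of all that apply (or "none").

A, B, C, D

A relation that is euclidean, reflexive, and serial is also symmetric and transitive.
(A) [R]p → p is axiom T, which corresponds to reflexivity. Every such R is reflexive — valid.
(B) ⟨R⟩[R]p → p is the dual of axiom B; it is valid on a frame exactly when R is symmetric. Every such R is symmetric, so valid.
(C) [R]p → ⟨R⟩p is axiom D, which corresponds to seriality. Every such R is serial — valid.
(D) ⟨R⟩⟨R⟩p → ⟨R⟩p (the dual of axiom 4) characterises the transitive frames. Every such R is transitive — valid.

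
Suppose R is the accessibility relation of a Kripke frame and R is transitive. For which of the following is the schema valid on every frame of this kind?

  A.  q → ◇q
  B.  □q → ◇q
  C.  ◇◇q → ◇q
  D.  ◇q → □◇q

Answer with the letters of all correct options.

(A) q → ◇q is the dual of axiom T, which corresponds to reflexivity. Such an R need not be reflexive — not valid.
(B) axiom D: valid iff R is serial. Such an R need not be serial — not valid.
(C) the dual of axiom 4: valid iff R is transitive. Every such R is transitive — valid.
(D) ◇q → □◇q (axiom 5) characterises the euclidean frames. Such an R need not be euclidean — not valid.

C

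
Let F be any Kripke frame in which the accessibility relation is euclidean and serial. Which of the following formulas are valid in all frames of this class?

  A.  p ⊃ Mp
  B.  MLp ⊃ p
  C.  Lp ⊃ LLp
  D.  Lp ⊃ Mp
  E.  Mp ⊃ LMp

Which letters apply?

D, E

(A) p ⊃ Mp is the dual of axiom T, which corresponds to reflexivity. Such an R need not be reflexive — not valid.
(B) the dual of axiom B: valid iff R is symmetric. Such an R need not be symmetric — not valid.
(C) Lp ⊃ LLp (axiom 4) characterises the transitive frames. Such an R need not be transitive — not valid.
(D) axiom D: valid iff R is serial. Every such R is serial — valid.
(E) Mp ⊃ LMp (axiom 5) characterises the euclidean frames. Every such R is euclidean — valid.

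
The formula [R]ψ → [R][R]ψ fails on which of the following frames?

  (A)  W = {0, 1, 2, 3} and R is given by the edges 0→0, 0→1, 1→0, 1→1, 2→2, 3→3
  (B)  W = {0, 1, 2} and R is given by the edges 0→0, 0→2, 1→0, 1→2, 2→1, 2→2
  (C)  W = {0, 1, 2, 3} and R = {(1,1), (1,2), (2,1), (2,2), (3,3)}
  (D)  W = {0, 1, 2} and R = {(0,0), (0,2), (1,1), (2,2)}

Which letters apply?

The schema [R]ψ → [R][R]ψ is axiom 4; it is valid on a frame iff R is transitive.
(A) R is transitive (R is closed under composition), so the schema is valid here.
(B) R is not transitive (0 R 2 and 2 R 1 but not 0 R 1), so the schema fails here.
(C) R is transitive (R is closed under composition), so the schema is valid here.
(D) R is transitive (R is closed under composition), so the schema is valid here.

B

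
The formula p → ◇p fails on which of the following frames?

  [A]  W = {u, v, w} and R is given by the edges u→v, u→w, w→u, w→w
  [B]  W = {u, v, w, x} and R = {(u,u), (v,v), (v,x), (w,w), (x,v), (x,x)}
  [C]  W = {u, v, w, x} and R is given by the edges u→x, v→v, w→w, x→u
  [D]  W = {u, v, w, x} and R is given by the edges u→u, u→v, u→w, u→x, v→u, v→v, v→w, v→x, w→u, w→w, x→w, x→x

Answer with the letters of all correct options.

The schema p → ◇p is the dual of axiom T; it is valid on a frame iff R is reflexive.
(A) R is not reflexive (not u R u), so the schema fails here.
(B) R is reflexive (each world relates to itself), so the schema is valid here.
(C) R is not reflexive (not u R u), so the schema fails here.
(D) R is reflexive (each world relates to itself), so the schema is valid here.

A, C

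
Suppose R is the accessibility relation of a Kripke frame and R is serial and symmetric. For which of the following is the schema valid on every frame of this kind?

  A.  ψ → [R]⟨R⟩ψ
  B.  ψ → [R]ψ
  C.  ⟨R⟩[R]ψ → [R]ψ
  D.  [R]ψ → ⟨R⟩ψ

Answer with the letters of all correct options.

(A) ψ → [R]⟨R⟩ψ (axiom B) characterises the symmetric frames. Every such R is symmetric — valid.
(B) ψ → [R]ψ is valid only on frames where every R-edge is a self-loop. Such an R need not be a subset of the identity — not valid.
(C) ⟨R⟩[R]ψ → [R]ψ is the dual of axiom 5; it is valid on a frame exactly when R is euclidean. Such an R need not be euclidean, so not valid.
(D) axiom D: valid iff R is serial. Every such R is serial — valid.

A, D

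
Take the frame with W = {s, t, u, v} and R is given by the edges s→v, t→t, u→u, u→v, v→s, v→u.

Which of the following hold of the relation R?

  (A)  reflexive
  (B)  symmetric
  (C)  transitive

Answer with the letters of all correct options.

B

(A) not reflexive: not s R s.
(B) symmetric: every R-edge is matched by its reverse.
(C) not transitive: s R v and v R s but not s R s.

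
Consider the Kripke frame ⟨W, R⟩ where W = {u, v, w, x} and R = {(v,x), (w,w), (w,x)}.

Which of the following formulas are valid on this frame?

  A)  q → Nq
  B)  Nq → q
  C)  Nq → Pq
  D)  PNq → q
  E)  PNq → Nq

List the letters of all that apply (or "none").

R is not reflexive: not u R u.
R is not symmetric: v R x but not x R v.
R is not euclidean: w R x and w R w but not x R w.
R is not serial: u has no R-successor.
R is not a subset of the identity: v R x with v ≠ x.
(A) q → Nq (equivalent to ◇p→p) corresponds to R being a subset of the identity. Here R ⊄ identity, so not valid.
(B) Nq → q is axiom T; it is valid on a frame exactly when R is reflexive. R is not reflexive, so not valid.
(C) Nq → Pq is axiom D, which corresponds to seriality. R is not serial — not valid.
(D) PNq → q is the dual of axiom B; it is valid on a frame exactly when R is symmetric. R is not symmetric, so not valid.
(E) PNq → Nq (the dual of axiom 5) characterises the euclidean frames. R is not euclidean — not valid.

none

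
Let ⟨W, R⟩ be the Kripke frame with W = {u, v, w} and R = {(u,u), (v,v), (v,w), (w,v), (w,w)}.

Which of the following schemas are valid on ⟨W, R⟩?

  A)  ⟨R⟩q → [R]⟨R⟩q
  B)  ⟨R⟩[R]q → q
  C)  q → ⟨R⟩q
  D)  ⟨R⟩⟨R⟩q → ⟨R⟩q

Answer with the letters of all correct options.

A, B, C, D

R is reflexive: each world relates to itself.
R is symmetric: every R-edge is matched by its reverse.
R is transitive: R is closed under composition.
R is euclidean: any two R-successors of the same world are R-related.
(A) axiom 5: valid iff R is euclidean. R is euclidean — valid.
(B) the dual of axiom B: valid iff R is symmetric. R is symmetric — valid.
(C) q → ⟨R⟩q (the dual of axiom T) characterises the reflexive frames. R is reflexive — valid.
(D) the dual of axiom 4: valid iff R is transitive. R is transitive — valid.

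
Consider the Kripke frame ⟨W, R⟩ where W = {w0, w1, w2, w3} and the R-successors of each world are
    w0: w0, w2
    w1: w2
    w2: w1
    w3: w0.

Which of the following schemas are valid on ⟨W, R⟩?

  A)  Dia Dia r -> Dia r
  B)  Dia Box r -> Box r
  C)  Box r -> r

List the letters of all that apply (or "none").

none

R is not reflexive: not w1 R w1.
R is not transitive: w0 R w2 and w2 R w1 but not w0 R w1.
R is not euclidean: w0 R w2 and w0 R w0 but not w2 R w0.
(A) Dia Dia r -> Dia r is the dual of axiom 4; it is valid on a frame exactly when R is transitive. R is not transitive, so not valid.
(B) the dual of axiom 5: valid iff R is euclidean. R is not euclidean — not valid.
(C) Box r -> r is axiom T; it is valid on a frame exactly when R is reflexive. R is not reflexive, so not valid.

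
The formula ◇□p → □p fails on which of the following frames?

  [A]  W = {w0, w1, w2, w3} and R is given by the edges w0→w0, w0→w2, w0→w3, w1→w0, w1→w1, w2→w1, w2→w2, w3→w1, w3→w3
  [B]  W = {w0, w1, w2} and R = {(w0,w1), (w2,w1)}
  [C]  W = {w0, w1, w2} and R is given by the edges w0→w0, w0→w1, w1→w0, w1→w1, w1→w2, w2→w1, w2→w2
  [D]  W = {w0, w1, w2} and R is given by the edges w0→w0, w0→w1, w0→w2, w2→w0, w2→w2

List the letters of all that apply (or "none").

The schema ◇□p → □p is the dual of axiom 5; it is valid on a frame iff R is euclidean.
(A) R is not euclidean (w0 R w2 and w0 R w0 but not w2 R w0), so the schema fails here.
(B) R is not euclidean (w0 R w1 and w0 R w1 but not w1 R w1), so the schema fails here.
(C) R is not euclidean (w1 R w0 and w1 R w2 but not w0 R w2), so the schema fails here.
(D) R is not euclidean (w0 R w1 and w0 R w0 but not w1 R w0), so the schema fails here.

A, B, C, D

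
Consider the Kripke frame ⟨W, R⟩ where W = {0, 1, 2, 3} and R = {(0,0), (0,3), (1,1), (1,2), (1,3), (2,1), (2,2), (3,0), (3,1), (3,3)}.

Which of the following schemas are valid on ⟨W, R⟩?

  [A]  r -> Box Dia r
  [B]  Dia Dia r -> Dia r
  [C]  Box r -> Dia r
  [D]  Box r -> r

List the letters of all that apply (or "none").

R is reflexive: each world relates to itself.
R is symmetric: every R-edge is matched by its reverse.
R is not transitive: 0 R 3 and 3 R 1 but not 0 R 1.
R is serial: every world has an R-successor.
(A) r -> Box Dia r is axiom B, which corresponds to symmetry. R is symmetric — valid.
(B) Dia Dia r -> Dia r is the dual of axiom 4, which corresponds to transitivity. R is not transitive — not valid.
(C) Box r -> Dia r is axiom D, which corresponds to seriality. R is serial — valid.
(D) Box r -> r is axiom T, which corresponds to reflexivity. R is reflexive — valid.

A, C, D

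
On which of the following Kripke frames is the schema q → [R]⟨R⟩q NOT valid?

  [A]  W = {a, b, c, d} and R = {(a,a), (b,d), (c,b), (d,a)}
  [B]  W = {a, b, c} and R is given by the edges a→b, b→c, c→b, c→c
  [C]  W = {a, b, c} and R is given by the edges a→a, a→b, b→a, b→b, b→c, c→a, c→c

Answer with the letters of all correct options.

A, B, C

The schema q → [R]⟨R⟩q is axiom B; it is valid on a frame iff R is symmetric.
(A) R is not symmetric (b R d but not d R b), so the schema fails here.
(B) R is not symmetric (a R b but not b R a), so the schema fails here.
(C) R is not symmetric (b R c but not c R b), so the schema fails here.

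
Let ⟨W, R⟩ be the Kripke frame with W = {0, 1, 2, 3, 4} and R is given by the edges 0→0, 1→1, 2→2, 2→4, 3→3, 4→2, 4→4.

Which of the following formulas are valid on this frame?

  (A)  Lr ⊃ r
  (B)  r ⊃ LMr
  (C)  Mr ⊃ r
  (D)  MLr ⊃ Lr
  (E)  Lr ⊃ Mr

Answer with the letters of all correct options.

R is reflexive: each world relates to itself.
R is symmetric: every R-edge is matched by its reverse.
R is euclidean: any two R-successors of the same world are R-related.
R is serial: every world has an R-successor.
R is not a subset of the identity: 2 R 4 with 2 ≠ 4.
(A) axiom T: valid iff R is reflexive. R is reflexive — valid.
(B) r ⊃ LMr is axiom B; it is valid on a frame exactly when R is symmetric. R is symmetric, so valid.
(C) Mr ⊃ r is the converse of T; it holds exactly when R ⊆ identity. Here R ⊄ identity — not valid.
(D) MLr ⊃ Lr (the dual of axiom 5) characterises the euclidean frames. R is euclidean — valid.
(E) Lr ⊃ Mr (axiom D) characterises the serial frames. R is serial — valid.

A, B, D, E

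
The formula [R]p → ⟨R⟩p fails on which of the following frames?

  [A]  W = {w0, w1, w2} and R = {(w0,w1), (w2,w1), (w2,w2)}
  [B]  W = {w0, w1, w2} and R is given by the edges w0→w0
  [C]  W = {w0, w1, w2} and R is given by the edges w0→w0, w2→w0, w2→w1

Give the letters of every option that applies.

The schema [R]p → ⟨R⟩p is axiom D; it is valid on a frame iff R is serial.
(A) R is not serial (w1 has no R-successor), so the schema fails here.
(B) R is not serial (w1 has no R-successor), so the schema fails here.
(C) R is not serial (w1 has no R-successor), so the schema fails here.

A, B, C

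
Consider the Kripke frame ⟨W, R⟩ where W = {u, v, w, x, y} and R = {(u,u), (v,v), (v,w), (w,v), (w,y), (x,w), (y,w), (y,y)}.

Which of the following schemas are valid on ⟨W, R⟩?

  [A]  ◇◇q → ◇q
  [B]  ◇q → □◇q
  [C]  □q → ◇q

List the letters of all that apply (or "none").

R is not transitive: v R w and w R y but not v R y.
R is not euclidean: w R v and w R y but not v R y.
R is serial: every world has an R-successor.
(A) ◇◇q → ◇q (the dual of axiom 4) characterises the transitive frames. R is not transitive — not valid.
(B) axiom 5: valid iff R is euclidean. R is not euclidean — not valid.
(C) □q → ◇q is axiom D; it is valid on a frame exactly when R is serial. R is serial, so valid.

C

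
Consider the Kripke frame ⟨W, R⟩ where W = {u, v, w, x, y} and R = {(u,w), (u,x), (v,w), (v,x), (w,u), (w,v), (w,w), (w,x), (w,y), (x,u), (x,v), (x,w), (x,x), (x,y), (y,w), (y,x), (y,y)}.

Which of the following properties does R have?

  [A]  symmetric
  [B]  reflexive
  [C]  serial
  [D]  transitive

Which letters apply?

(A) symmetric: every R-edge is matched by its reverse.
(B) not reflexive: not u R u.
(C) serial: every world has an R-successor.
(D) not transitive: u R w and w R u but not u R u.

A, C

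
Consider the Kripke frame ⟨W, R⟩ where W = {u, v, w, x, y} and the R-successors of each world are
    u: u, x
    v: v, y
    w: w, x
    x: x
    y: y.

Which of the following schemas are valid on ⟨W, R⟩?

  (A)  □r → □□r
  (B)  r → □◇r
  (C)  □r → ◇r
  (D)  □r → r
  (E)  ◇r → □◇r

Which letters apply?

R is reflexive: each world relates to itself.
R is not symmetric: u R x but not x R u.
R is transitive: R is closed under composition.
R is not euclidean: u R x and u R u but not x R u.
R is serial: every world has an R-successor.
(A) □r → □□r is axiom 4; it is valid on a frame exactly when R is transitive. R is transitive, so valid.
(B) r → □◇r (axiom B) characterises the symmetric frames. R is not symmetric — not valid.
(C) □r → ◇r is axiom D, which corresponds to seriality. R is serial — valid.
(D) □r → r is axiom T, which corresponds to reflexivity. R is reflexive — valid.
(E) axiom 5: valid iff R is euclidean. R is not euclidean — not valid.

A, C, D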